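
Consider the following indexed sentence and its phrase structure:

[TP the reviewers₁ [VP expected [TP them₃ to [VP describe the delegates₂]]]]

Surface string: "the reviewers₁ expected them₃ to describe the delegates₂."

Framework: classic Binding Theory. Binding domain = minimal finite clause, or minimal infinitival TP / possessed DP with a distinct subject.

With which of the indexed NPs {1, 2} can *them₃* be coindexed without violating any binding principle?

none

*them* is a pronoun, so Principle B applies: it must be free in its binding domain.
Binding domain of *them₃*: the matrix TP, whose subject is the reviewers₁.
*the reviewers₁* c-commands the pronoun within its binding domain → coindexation would violate Principle B.
*the delegates₂*: the pronoun c-commands this R-expression → coindexation would violate Principle C on *the delegates₂*.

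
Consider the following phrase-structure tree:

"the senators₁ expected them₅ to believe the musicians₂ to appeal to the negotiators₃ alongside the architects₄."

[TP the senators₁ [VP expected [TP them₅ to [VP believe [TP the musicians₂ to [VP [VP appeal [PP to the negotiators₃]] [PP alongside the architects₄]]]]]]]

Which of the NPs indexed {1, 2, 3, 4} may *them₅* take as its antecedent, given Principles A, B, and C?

none

*them* is a pronoun, so Principle B applies: it must be free in its binding domain.
Binding domain of *them₅*: the matrix TP, whose subject is the senators₁.
*the senators₁* c-commands the pronoun within its binding domain → coindexation would violate Principle B.
*the musicians₂*: the pronoun c-commands this R-expression → coindexation would violate Principle C on *the musicians₂*.
*the negotiators₃*: the pronoun c-commands this R-expression → coindexation would violate Principle C on *the negotiators₃*.
*the architects₄*: the pronoun c-commands this R-expression → coindexation would violate Principle C on *the architects₄*.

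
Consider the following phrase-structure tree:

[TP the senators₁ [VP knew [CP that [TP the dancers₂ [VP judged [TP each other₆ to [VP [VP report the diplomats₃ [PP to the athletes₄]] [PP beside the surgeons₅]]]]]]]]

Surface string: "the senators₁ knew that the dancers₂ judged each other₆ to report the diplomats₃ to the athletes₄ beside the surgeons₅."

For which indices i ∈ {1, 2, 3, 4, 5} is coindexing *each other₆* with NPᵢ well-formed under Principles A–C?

*each other* is an anaphor, so Principle A applies: it must be bound in its binding domain.
Binding domain of *each other₆*: the embedded TP, whose subject is the dancers₂.
*the senators₁* c-commands the anaphor but is outside its binding domain → cannot satisfy Principle A.
*the dancers₂* c-commands the anaphor within its binding domain → licit binder.
*the diplomats₃* does not c-command the anaphor → cannot bind it.
*the athletes₄* does not c-command the anaphor → cannot bind it.
*the surgeons₅* does not c-command the anaphor → cannot bind it.

{2}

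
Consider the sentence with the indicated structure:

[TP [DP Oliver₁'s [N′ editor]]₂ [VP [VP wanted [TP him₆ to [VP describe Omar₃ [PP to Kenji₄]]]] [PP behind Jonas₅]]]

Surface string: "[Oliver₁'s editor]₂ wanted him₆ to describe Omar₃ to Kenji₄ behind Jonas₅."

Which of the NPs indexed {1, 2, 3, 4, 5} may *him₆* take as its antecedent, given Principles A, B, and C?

{1, 5}

*him* is a pronoun, so Principle B applies: it must be free in its binding domain.
Binding domain of *him₆*: the matrix TP, whose subject is [Oliver₁'s editor]₂.
*Oliver₁* and the pronoun do not c-command one another → neither Principle B nor Principle C is at stake; coindexation permitted.
*[Oliver₁'s editor]₂* c-commands the pronoun within its binding domain → coindexation would violate Principle B.
*Omar₃*: the pronoun c-commands this R-expression → coindexation would violate Principle C on *Omar₃*.
*Kenji₄*: the pronoun c-commands this R-expression → coindexation would violate Principle C on *Kenji₄*.
*Jonas₅* and the pronoun do not c-command one another → neither Principle B nor Principle C is at stake; coindexation permitted.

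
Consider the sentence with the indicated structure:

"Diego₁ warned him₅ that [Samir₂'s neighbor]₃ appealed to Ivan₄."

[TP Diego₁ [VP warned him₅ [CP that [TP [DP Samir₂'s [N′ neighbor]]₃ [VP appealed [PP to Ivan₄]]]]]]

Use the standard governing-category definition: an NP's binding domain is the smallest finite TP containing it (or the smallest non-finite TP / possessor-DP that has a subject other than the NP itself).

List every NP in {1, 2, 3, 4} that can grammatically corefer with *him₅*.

*him* is a pronoun, so Principle B applies: it must be free in its binding domain.
Binding domain of *him₅*: the matrix TP, whose subject is Diego₁.
*Diego₁* c-commands the pronoun within its binding domain → coindexation would violate Principle B.
*Samir₂*: the pronoun c-commands this R-expression → coindexation would violate Principle C on *Samir₂*.
*[Samir₂'s neighbor]₃*: the pronoun c-commands this R-expression → coindexation would violate Principle C on *[Samir₂'s neighbor]₃*.
*Ivan₄*: the pronoun c-commands this R-expression → coindexation would violate Principle C on *Ivan₄*.

none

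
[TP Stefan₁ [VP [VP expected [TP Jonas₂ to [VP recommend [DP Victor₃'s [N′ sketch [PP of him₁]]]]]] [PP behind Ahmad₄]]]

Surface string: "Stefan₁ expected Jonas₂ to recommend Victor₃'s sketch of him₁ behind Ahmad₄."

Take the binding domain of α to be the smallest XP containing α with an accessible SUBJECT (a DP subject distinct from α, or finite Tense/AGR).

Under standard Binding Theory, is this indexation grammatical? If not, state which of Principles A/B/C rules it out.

The two coindexed NPs are *Stefan₁* and *him₁*.
*him₁* is a pronoun; its binding domain is the possessed DP, whose subject is Victor₃. Within that domain it is c-commanded only by *Victor₃*, which carries a different index — the pronoun is free locally, so Principle B holds.
*Stefan₁* is an R-expression; *him₁* does not c-command it, and no other NP shares its index, so Principle C is satisfied.
All principles are respected.

grammatical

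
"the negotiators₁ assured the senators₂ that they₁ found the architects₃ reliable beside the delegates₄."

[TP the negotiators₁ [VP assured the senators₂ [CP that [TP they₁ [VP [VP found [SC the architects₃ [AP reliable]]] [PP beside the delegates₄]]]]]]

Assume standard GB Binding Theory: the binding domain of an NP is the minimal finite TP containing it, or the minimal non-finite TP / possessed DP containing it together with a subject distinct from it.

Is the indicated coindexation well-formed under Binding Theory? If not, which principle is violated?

grammatical

The two coindexed NPs are *the negotiators₁* and *they₁*.
*they₁* is a pronoun; nothing c-commands it within its binding domain (the embedded TP.), so Principle B holds trivially.
*the negotiators₁* is an R-expression; *they₁* does not c-command it, and no other NP shares its index, so Principle C is satisfied.
All principles are respected.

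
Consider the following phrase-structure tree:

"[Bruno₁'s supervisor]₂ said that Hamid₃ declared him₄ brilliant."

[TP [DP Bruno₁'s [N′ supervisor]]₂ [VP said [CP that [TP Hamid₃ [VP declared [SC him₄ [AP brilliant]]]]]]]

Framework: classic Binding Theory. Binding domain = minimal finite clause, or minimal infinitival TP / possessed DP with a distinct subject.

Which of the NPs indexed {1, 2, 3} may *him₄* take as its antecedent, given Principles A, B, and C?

*him* is a pronoun, so Principle B applies: it must be free in its binding domain.
Binding domain of *him₄*: the embedded TP, whose subject is Hamid₃.
*Bruno₁* and the pronoun do not c-command one another → neither Principle B nor Principle C is at stake; coindexation permitted.
*[Bruno₁'s supervisor]₂* c-commands the pronoun but from outside its binding domain, and is not c-commanded by it → coindexation permitted.
*Hamid₃* c-commands the pronoun within its binding domain → coindexation would violate Principle B.

{1, 2}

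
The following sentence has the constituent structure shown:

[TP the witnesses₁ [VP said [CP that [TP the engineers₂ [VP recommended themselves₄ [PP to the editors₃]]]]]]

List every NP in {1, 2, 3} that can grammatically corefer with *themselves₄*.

*themselves* is an anaphor, so Principle A applies: it must be bound in its binding domain.
Binding domain of *themselves₄*: the embedded TP, whose subject is the engineers₂.
*the witnesses₁* c-commands the anaphor but is outside its binding domain → cannot satisfy Principle A.
*the engineers₂* c-commands the anaphor within its binding domain → licit binder.
*the editors₃* does not c-command the anaphor → cannot bind it.

{2}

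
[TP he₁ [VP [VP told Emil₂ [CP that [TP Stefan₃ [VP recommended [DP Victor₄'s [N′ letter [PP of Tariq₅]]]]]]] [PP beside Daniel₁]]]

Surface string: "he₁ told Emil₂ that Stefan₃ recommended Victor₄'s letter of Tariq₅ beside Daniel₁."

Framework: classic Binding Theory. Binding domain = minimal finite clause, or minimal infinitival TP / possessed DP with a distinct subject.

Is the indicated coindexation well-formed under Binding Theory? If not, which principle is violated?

Principle C

The two coindexed NPs are *he₁* and *Daniel₁*.
*Daniel₁* is an R-expression. Principle C requires it to be free everywhere.
*he₁* c-commands it and carries the same index.
The R-expression is bound → Principle C violation.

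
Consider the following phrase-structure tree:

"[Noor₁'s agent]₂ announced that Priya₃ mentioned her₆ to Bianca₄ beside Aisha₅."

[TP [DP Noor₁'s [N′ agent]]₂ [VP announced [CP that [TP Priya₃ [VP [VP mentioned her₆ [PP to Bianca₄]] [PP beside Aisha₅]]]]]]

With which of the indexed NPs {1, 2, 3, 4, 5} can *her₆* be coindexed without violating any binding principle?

*her* is a pronoun, so Principle B applies: it must be free in its binding domain.
Binding domain of *her₆*: the embedded TP, whose subject is Priya₃.
*Noor₁* and the pronoun do not c-command one another → neither Principle B nor Principle C is at stake; coindexation permitted.
*[Noor₁'s agent]₂* c-commands the pronoun but from outside its binding domain, and is not c-commanded by it → coindexation permitted.
*Priya₃* c-commands the pronoun within its binding domain → coindexation would violate Principle B.
*Bianca₄*: the pronoun c-commands this R-expression → coindexation would violate Principle C on *Bianca₄*.
*Aisha₅* and the pronoun do not c-command one another → neither Principle B nor Principle C is at stake; coindexation permitted.

{1, 2, 5}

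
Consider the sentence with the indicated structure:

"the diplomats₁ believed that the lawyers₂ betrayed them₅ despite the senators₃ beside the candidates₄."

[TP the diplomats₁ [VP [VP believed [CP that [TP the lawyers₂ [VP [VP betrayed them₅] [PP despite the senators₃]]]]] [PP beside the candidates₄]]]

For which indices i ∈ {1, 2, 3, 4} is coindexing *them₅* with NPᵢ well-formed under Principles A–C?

{1, 3, 4}

*them* is a pronoun, so Principle B applies: it must be free in its binding domain.
Binding domain of *them₅*: the embedded TP, whose subject is the lawyers₂.
*the diplomats₁* c-commands the pronoun but from outside its binding domain, and is not c-commanded by it → coindexation permitted.
*the lawyers₂* c-commands the pronoun within its binding domain → coindexation would violate Principle B.
*the senators₃* and the pronoun do not c-command one another → neither Principle B nor Principle C is at stake; coindexation permitted.
*the candidates₄* and the pronoun do not c-command one another → neither Principle B nor Principle C is at stake; coindexation permitted.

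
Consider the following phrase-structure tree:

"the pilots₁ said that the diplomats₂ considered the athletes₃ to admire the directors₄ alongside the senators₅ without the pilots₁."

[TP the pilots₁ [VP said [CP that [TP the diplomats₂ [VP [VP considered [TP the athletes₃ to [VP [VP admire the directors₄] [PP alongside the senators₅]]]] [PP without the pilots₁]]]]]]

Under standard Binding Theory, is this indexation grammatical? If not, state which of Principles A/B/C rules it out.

The two coindexed NPs are *the pilots₁* (the lower occurrence) and *the pilots₁* (the higher occurrence).
*the pilots₁* (the lower occurrence) is an R-expression. Principle C requires it to be free everywhere.
*the pilots₁* (the higher occurrence) c-commands it and carries the same index.
The R-expression is bound → Principle C violation.

Principle C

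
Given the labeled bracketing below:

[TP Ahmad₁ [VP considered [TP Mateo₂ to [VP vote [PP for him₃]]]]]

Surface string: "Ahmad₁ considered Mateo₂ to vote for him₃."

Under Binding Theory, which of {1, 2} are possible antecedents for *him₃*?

*him* is a pronoun, so Principle B applies: it must be free in its binding domain.
Binding domain of *him₃*: the embedded TP, whose subject is Mateo₂.
*Ahmad₁* c-commands the pronoun but from outside its binding domain, and is not c-commanded by it → coindexation permitted.
*Mateo₂* c-commands the pronoun within its binding domain → coindexation would violate Principle B.

{1}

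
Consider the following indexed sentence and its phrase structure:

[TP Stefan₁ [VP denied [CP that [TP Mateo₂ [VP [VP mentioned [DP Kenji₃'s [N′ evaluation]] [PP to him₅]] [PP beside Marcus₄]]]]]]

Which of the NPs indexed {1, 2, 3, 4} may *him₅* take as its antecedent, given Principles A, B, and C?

*him* is a pronoun, so Principle B applies: it must be free in its binding domain.
Binding domain of *him₅*: the embedded TP, whose subject is Mateo₂.
*Stefan₁* c-commands the pronoun but from outside its binding domain, and is not c-commanded by it → coindexation permitted.
*Mateo₂* c-commands the pronoun within its binding domain → coindexation would violate Principle B.
*Kenji₃* and the pronoun do not c-command one another → neither Principle B nor Principle C is at stake; coindexation permitted.
*Marcus₄* and the pronoun do not c-command one another → neither Principle B nor Principle C is at stake; coindexation permitted.

{1, 3, 4}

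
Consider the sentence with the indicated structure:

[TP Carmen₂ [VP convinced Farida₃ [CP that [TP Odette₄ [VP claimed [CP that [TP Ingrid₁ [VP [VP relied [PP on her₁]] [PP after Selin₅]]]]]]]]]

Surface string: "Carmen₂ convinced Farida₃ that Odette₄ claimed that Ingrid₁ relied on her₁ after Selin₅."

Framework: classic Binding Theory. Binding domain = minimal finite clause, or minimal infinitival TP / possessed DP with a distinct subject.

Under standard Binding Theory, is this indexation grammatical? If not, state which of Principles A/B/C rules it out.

Principle B

The two coindexed NPs are *Ingrid₁* and *her₁*.
*her₁* is a pronoun. Its binding domain is the embedded TP, whose subject is Ingrid₁.
*Ingrid₁* c-commands it within that domain and carries the same index.
The pronoun is locally bound → Principle B violation.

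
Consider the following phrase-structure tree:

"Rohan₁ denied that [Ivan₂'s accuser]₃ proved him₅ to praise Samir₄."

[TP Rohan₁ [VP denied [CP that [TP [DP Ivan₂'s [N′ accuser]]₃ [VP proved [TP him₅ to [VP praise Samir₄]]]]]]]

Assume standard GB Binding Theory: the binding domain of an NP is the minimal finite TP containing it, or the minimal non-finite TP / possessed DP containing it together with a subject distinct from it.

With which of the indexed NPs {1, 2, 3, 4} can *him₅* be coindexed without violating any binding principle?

*him* is a pronoun, so Principle B applies: it must be free in its binding domain.
Binding domain of *him₅*: the embedded TP, whose subject is [Ivan₂'s accuser]₃.
*Rohan₁* c-commands the pronoun but from outside its binding domain, and is not c-commanded by it → coindexation permitted.
*Ivan₂* and the pronoun do not c-command one another → neither Principle B nor Principle C is at stake; coindexation permitted.
*[Ivan₂'s accuser]₃* c-commands the pronoun within its binding domain → coindexation would violate Principle B.
*Samir₄*: the pronoun c-commands this R-expression → coindexation would violate Principle C on *Samir₄*.

{1, 2}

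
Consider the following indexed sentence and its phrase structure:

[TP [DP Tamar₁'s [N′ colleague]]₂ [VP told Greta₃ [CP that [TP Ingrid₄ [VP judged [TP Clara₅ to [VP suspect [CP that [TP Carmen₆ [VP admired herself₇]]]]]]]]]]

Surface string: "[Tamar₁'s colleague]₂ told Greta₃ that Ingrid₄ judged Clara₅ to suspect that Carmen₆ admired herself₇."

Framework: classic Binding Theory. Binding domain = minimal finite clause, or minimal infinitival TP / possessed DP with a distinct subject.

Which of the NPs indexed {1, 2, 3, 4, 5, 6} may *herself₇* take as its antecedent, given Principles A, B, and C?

*herself* is an anaphor, so Principle A applies: it must be bound in its binding domain.
Binding domain of *herself₇*: the embedded TP, whose subject is Carmen₆.
*Tamar₁* does not c-command the anaphor → cannot bind it.
*[Tamar₁'s colleague]₂* c-commands the anaphor but is outside its binding domain → cannot satisfy Principle A.
*Greta₃* c-commands the anaphor but is outside its binding domain → cannot satisfy Principle A.
*Ingrid₄* c-commands the anaphor but is outside its binding domain → cannot satisfy Principle A.
*Clara₅* c-commands the anaphor but is outside its binding domain → cannot satisfy Principle A.
*Carmen₆* c-commands the anaphor within its binding domain → licit binder.

{6}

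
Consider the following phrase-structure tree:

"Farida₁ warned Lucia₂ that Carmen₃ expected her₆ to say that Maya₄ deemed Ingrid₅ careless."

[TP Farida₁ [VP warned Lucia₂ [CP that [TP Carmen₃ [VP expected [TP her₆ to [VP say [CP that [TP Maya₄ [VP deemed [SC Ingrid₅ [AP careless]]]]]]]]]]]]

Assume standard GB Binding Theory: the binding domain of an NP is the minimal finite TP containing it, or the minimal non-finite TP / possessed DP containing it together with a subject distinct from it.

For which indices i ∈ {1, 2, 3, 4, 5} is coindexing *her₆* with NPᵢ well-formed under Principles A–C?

*her* is a pronoun, so Principle B applies: it must be free in its binding domain.
Binding domain of *her₆*: the embedded TP, whose subject is Carmen₃.
*Farida₁* c-commands the pronoun but from outside its binding domain, and is not c-commanded by it → coindexation permitted.
*Lucia₂* c-commands the pronoun but from outside its binding domain, and is not c-commanded by it → coindexation permitted.
*Carmen₃* c-commands the pronoun within its binding domain → coindexation would violate Principle B.
*Maya₄*: the pronoun c-commands this R-expression → coindexation would violate Principle C on *Maya₄*.
*Ingrid₅*: the pronoun c-commands this R-expression → coindexation would violate Principle C on *Ingrid₅*.

{1, 2}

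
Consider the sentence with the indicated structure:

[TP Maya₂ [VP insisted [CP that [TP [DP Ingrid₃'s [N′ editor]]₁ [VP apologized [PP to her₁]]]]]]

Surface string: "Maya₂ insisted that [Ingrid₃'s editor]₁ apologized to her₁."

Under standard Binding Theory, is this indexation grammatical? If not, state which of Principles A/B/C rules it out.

The two coindexed NPs are *[Ingrid₃'s editor]₁* and *her₁*.
*her₁* is a pronoun. Its binding domain is the embedded TP, whose subject is [Ingrid₃'s editor]₁.
*[Ingrid₃'s editor]₁* c-commands it within that domain and carries the same index.
The pronoun is locally bound → Principle B violation.

Principle B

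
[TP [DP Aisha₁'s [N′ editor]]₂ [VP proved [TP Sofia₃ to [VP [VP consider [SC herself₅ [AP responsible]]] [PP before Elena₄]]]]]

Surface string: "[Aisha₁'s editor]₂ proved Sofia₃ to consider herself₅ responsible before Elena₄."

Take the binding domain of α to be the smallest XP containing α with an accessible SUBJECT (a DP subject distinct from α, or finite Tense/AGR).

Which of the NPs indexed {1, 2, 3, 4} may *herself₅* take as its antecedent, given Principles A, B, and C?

{3}

*herself* is an anaphor, so Principle A applies: it must be bound in its binding domain.
Binding domain of *herself₅*: the embedded TP, whose subject is Sofia₃.
*Aisha₁* does not c-command the anaphor → cannot bind it.
*[Aisha₁'s editor]₂* c-commands the anaphor but is outside its binding domain → cannot satisfy Principle A.
*Sofia₃* c-commands the anaphor within its binding domain → licit binder.
*Elena₄* does not c-command the anaphor → cannot bind it.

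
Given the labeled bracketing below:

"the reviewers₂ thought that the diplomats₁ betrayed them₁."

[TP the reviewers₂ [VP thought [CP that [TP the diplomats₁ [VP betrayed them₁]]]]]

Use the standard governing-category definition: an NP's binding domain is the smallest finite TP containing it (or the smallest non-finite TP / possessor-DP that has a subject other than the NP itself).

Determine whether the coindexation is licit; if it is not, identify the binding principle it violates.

The two coindexed NPs are *the diplomats₁* and *them₁*.
*them₁* is a pronoun. Its binding domain is the embedded TP, whose subject is the diplomats₁.
*the diplomats₁* c-commands it within that domain and carries the same index.
The pronoun is locally bound → Principle B violation.

Principle B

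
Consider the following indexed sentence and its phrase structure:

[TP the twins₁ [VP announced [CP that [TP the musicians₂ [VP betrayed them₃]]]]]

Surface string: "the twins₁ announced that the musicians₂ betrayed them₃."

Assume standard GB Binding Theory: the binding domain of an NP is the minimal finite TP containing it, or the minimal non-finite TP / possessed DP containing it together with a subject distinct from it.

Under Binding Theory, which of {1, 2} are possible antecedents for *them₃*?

{1}

*them* is a pronoun, so Principle B applies: it must be free in its binding domain.
Binding domain of *them₃*: the embedded TP, whose subject is the musicians₂.
*the twins₁* c-commands the pronoun but from outside its binding domain, and is not c-commanded by it → coindexation permitted.
*the musicians₂* c-commands the pronoun within its binding domain → coindexation would violate Principle B.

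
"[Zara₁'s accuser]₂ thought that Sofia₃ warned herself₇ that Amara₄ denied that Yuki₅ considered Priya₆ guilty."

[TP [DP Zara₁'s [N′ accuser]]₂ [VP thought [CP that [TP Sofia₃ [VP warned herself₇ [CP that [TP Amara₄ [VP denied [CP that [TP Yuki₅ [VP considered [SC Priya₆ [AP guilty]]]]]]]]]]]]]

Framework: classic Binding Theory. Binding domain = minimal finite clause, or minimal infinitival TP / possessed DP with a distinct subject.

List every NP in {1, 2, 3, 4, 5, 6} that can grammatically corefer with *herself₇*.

{3}

*herself* is an anaphor, so Principle A applies: it must be bound in its binding domain.
Binding domain of *herself₇*: the embedded TP, whose subject is Sofia₃.
*Zara₁* does not c-command the anaphor → cannot bind it.
*[Zara₁'s accuser]₂* c-commands the anaphor but is outside its binding domain → cannot satisfy Principle A.
*Sofia₃* c-commands the anaphor within its binding domain → licit binder.
*Amara₄* does not c-command the anaphor → cannot bind it.
*Yuki₅* does not c-command the anaphor → cannot bind it.
*Priya₆* does not c-command the anaphor → cannot bind it.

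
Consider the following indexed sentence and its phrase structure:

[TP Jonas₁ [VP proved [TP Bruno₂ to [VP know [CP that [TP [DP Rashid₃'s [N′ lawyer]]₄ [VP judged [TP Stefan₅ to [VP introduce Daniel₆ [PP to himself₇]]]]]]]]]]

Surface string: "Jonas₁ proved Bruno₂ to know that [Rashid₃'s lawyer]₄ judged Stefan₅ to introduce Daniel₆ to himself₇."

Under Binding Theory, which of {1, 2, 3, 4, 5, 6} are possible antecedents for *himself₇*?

*himself* is an anaphor, so Principle A applies: it must be bound in its binding domain.
Binding domain of *himself₇*: the embedded TP, whose subject is Stefan₅.
*Jonas₁* c-commands the anaphor but is outside its binding domain → cannot satisfy Principle A.
*Bruno₂* c-commands the anaphor but is outside its binding domain → cannot satisfy Principle A.
*Rashid₃* does not c-command the anaphor → cannot bind it.
*[Rashid₃'s lawyer]₄* c-commands the anaphor but is outside its binding domain → cannot satisfy Principle A.
*Stefan₅* c-commands the anaphor within its binding domain → licit binder.
*Daniel₆* c-commands the anaphor within its binding domain → licit binder.

{5, 6}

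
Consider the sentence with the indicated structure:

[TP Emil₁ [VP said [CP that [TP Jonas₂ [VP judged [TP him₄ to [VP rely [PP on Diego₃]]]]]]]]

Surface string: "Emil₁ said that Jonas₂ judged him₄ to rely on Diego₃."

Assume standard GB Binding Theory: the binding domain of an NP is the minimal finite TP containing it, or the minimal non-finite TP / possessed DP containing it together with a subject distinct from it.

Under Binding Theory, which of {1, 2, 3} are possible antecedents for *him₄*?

{1}

*him* is a pronoun, so Principle B applies: it must be free in its binding domain.
Binding domain of *him₄*: the embedded TP, whose subject is Jonas₂.
*Emil₁* c-commands the pronoun but from outside its binding domain, and is not c-commanded by it → coindexation permitted.
*Jonas₂* c-commands the pronoun within its binding domain → coindexation would violate Principle B.
*Diego₃*: the pronoun c-commands this R-expression → coindexation would violate Principle C on *Diego₃*.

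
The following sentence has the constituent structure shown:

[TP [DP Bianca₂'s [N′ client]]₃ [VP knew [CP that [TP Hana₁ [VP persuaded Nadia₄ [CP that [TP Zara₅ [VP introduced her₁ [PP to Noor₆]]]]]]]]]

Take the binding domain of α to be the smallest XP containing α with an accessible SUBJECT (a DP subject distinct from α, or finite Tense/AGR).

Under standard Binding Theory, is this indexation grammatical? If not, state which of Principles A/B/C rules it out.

grammatical

The two coindexed NPs are *Hana₁* and *her₁*.
*her₁* is a pronoun; its binding domain is the embedded TP, whose subject is Zara₅. Within that domain it is c-commanded only by *Zara₅*, which carries a different index — the pronoun is free locally, so Principle B holds.
*Hana₁* is an R-expression; *her₁* does not c-command it, and no other NP shares its index, so Principle C is satisfied.
All principles are respected.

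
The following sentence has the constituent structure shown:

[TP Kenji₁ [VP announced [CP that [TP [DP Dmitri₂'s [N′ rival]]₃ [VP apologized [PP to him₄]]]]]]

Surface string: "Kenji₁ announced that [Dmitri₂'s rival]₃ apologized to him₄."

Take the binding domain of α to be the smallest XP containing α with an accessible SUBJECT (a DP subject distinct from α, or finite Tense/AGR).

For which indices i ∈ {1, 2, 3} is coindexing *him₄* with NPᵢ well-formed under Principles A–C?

{1, 2}

*him* is a pronoun, so Principle B applies: it must be free in its binding domain.
Binding domain of *him₄*: the embedded TP, whose subject is [Dmitri₂'s rival]₃.
*Kenji₁* c-commands the pronoun but from outside its binding domain, and is not c-commanded by it → coindexation permitted.
*Dmitri₂* and the pronoun do not c-command one another → neither Principle B nor Principle C is at stake; coindexation permitted.
*[Dmitri₂'s rival]₃* c-commands the pronoun within its binding domain → coindexation would violate Principle B.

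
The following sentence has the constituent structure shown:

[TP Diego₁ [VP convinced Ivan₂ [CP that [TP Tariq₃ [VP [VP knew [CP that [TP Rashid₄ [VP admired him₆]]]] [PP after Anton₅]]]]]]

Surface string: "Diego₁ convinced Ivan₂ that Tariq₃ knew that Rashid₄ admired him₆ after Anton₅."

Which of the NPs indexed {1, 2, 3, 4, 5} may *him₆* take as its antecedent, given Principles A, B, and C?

*him* is a pronoun, so Principle B applies: it must be free in its binding domain.
Binding domain of *him₆*: the embedded TP, whose subject is Rashid₄.
*Diego₁* c-commands the pronoun but from outside its binding domain, and is not c-commanded by it → coindexation permitted.
*Ivan₂* c-commands the pronoun but from outside its binding domain, and is not c-commanded by it → coindexation permitted.
*Tariq₃* c-commands the pronoun but from outside its binding domain, and is not c-commanded by it → coindexation permitted.
*Rashid₄* c-commands the pronoun within its binding domain → coindexation would violate Principle B.
*Anton₅* and the pronoun do not c-command one another → neither Principle B nor Principle C is at stake; coindexation permitted.

{1, 2, 3, 5}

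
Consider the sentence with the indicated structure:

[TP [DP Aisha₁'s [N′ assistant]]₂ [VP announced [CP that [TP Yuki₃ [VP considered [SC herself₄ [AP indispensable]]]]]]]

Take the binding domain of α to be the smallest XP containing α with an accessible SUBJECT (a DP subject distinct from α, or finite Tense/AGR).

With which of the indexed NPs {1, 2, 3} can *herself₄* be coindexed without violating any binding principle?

{3}

*herself* is an anaphor, so Principle A applies: it must be bound in its binding domain.
Binding domain of *herself₄*: the embedded TP, whose subject is Yuki₃.
*Aisha₁* does not c-command the anaphor → cannot bind it.
*[Aisha₁'s assistant]₂* c-commands the anaphor but is outside its binding domain → cannot satisfy Principle A.
*Yuki₃* c-commands the anaphor within its binding domain → licit binder.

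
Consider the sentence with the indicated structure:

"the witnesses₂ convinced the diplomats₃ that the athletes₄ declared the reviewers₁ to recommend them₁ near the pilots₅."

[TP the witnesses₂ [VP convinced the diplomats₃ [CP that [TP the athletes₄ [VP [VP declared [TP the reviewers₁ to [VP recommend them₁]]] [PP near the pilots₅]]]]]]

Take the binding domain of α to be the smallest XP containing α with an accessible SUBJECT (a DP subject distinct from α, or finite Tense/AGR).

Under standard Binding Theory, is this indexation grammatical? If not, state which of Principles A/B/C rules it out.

Principle B

The two coindexed NPs are *the reviewers₁* and *them₁*.
*them₁* is a pronoun. Its binding domain is the embedded TP, whose subject is the reviewers₁.
*the reviewers₁* c-commands it within that domain and carries the same index.
The pronoun is locally bound → Principle B violation.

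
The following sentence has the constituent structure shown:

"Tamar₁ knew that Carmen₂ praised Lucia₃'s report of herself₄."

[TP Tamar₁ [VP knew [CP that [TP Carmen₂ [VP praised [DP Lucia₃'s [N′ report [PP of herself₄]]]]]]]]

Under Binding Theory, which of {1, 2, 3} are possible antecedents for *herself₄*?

{3}

*herself* is an anaphor, so Principle A applies: it must be bound in its binding domain.
Binding domain of *herself₄*: the possessed DP, whose subject is Lucia₃.
*Tamar₁* c-commands the anaphor but is outside its binding domain → cannot satisfy Principle A.
*Carmen₂* c-commands the anaphor but is outside its binding domain → cannot satisfy Principle A.
*Lucia₃* c-commands the anaphor within its binding domain → licit binder.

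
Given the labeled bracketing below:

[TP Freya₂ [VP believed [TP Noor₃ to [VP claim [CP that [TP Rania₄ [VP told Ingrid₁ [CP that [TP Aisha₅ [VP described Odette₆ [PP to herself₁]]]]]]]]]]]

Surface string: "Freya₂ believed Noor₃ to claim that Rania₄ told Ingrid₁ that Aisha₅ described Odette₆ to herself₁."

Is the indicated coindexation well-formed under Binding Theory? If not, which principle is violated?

The two coindexed NPs are *Ingrid₁* and *herself₁*.
*herself₁* is an anaphor. Principle A requires it to be bound within its binding domain — the embedded TP, whose subject is Aisha₅.
Within that domain it is c-commanded by *Aisha₅*, *Odette₆*, none of which share its index.
*Ingrid₁* does c-command the anaphor, but from outside its binding domain.
The anaphor is unbound in its domain → Principle A violation.

Principle A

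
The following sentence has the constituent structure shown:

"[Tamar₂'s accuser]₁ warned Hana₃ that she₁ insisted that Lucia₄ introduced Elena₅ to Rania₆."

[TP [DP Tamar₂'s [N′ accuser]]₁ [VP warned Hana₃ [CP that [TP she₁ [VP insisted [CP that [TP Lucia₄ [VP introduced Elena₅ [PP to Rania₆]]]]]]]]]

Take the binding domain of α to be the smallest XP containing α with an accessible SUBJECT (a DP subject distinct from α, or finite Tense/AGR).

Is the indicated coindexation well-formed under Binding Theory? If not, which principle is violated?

The two coindexed NPs are *[Tamar₂'s accuser]₁* and *she₁*.
*she₁* is a pronoun; nothing c-commands it within its binding domain (the embedded TP.), so Principle B holds trivially.
*[Tamar₂'s accuser]₁* is an R-expression; *she₁* does not c-command it, and no other NP shares its index, so Principle C is satisfied.
All principles are respected.

grammatical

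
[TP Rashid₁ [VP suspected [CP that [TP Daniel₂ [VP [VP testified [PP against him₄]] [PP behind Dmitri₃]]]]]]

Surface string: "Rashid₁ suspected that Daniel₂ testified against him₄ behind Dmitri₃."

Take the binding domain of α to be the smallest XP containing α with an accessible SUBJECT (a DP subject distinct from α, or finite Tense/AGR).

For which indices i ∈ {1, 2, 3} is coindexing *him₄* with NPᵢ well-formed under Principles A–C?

*him* is a pronoun, so Principle B applies: it must be free in its binding domain.
Binding domain of *him₄*: the embedded TP, whose subject is Daniel₂.
*Rashid₁* c-commands the pronoun but from outside its binding domain, and is not c-commanded by it → coindexation permitted.
*Daniel₂* c-commands the pronoun within its binding domain → coindexation would violate Principle B.
*Dmitri₃* and the pronoun do not c-command one another → neither Principle B nor Principle C is at stake; coindexation permitted.

{1, 3}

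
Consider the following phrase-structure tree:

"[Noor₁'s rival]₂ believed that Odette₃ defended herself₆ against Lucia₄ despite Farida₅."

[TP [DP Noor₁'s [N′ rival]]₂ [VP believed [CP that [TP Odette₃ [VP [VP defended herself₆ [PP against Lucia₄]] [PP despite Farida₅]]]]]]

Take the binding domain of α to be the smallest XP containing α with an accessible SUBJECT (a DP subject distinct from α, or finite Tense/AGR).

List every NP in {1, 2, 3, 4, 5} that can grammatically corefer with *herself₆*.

*herself* is an anaphor, so Principle A applies: it must be bound in its binding domain.
Binding domain of *herself₆*: the embedded TP, whose subject is Odette₃.
*Noor₁* does not c-command the anaphor → cannot bind it.
*[Noor₁'s rival]₂* c-commands the anaphor but is outside its binding domain → cannot satisfy Principle A.
*Odette₃* c-commands the anaphor within its binding domain → licit binder.
*Lucia₄* does not c-command the anaphor → cannot bind it.
*Farida₅* does not c-command the anaphor → cannot bind it.

{3}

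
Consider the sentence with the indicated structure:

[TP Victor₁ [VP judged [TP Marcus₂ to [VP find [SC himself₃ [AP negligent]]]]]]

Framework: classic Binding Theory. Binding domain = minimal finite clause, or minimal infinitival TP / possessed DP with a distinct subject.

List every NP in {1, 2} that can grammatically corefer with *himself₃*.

{2}

*himself* is an anaphor, so Principle A applies: it must be bound in its binding domain.
Binding domain of *himself₃*: the embedded TP, whose subject is Marcus₂.
*Victor₁* c-commands the anaphor but is outside its binding domain → cannot satisfy Principle A.
*Marcus₂* c-commands the anaphor within its binding domain → licit binder.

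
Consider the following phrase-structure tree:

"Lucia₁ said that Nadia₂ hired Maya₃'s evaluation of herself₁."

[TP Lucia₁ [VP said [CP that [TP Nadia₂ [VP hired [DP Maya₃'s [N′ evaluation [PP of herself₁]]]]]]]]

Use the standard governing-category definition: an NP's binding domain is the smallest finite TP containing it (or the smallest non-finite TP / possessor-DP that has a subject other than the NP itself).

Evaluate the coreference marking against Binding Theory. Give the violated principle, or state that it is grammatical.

Principle A

The two coindexed NPs are *Lucia₁* and *herself₁*.
*herself₁* is an anaphor. Principle A requires it to be bound within its binding domain — the possessed DP, whose subject is Maya₃.
Within that domain it is c-commanded by *Maya₃*, which does not share its index.
*Lucia₁* does c-command the anaphor, but from outside its binding domain.
The anaphor is unbound in its domain → Principle A violation.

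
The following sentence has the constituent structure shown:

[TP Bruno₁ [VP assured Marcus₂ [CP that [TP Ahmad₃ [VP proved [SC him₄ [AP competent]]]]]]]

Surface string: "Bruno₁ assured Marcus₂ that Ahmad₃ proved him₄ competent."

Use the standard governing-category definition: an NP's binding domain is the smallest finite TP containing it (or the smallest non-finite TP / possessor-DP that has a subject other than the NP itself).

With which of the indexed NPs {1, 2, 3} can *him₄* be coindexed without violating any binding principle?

{1, 2}

*him* is a pronoun, so Principle B applies: it must be free in its binding domain.
Binding domain of *him₄*: the embedded TP, whose subject is Ahmad₃.
*Bruno₁* c-commands the pronoun but from outside its binding domain, and is not c-commanded by it → coindexation permitted.
*Marcus₂* c-commands the pronoun but from outside its binding domain, and is not c-commanded by it → coindexation permitted.
*Ahmad₃* c-commands the pronoun within its binding domain → coindexation would violate Principle B.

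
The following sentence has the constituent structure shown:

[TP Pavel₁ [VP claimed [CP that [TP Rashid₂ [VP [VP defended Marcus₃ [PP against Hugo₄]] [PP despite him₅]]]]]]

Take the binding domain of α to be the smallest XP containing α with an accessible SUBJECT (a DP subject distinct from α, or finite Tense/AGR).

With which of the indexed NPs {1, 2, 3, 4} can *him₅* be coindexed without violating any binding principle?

{1, 3, 4}

*him* is a pronoun, so Principle B applies: it must be free in its binding domain.
Binding domain of *him₅*: the embedded TP, whose subject is Rashid₂.
*Pavel₁* c-commands the pronoun but from outside its binding domain, and is not c-commanded by it → coindexation permitted.
*Rashid₂* c-commands the pronoun within its binding domain → coindexation would violate Principle B.
*Marcus₃* and the pronoun do not c-command one another → neither Principle B nor Principle C is at stake; coindexation permitted.
*Hugo₄* and the pronoun do not c-command one another → neither Principle B nor Principle C is at stake; coindexation permitted.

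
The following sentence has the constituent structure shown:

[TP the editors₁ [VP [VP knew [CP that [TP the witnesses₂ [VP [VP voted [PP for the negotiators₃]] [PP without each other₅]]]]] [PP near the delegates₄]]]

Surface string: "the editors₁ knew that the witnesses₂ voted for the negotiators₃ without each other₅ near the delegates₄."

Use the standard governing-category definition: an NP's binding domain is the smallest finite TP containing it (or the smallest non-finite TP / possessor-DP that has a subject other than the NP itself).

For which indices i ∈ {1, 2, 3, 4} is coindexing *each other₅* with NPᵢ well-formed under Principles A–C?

*each other* is an anaphor, so Principle A applies: it must be bound in its binding domain.
Binding domain of *each other₅*: the embedded TP, whose subject is the witnesses₂.
*the editors₁* c-commands the anaphor but is outside its binding domain → cannot satisfy Principle A.
*the witnesses₂* c-commands the anaphor within its binding domain → licit binder.
*the negotiators₃* does not c-command the anaphor → cannot bind it.
*the delegates₄* does not c-command the anaphor → cannot bind it.

{2}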